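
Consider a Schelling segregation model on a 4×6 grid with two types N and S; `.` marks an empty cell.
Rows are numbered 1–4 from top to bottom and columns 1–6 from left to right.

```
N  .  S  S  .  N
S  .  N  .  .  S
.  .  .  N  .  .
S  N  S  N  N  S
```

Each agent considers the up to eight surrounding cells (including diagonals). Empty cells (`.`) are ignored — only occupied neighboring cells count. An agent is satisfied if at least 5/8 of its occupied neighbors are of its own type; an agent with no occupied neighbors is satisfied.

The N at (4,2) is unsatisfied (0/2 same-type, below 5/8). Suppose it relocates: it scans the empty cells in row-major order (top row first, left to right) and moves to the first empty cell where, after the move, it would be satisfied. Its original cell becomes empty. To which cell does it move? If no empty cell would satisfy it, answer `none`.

(3,3)

Vacating (4,2). Empty cells in order:
  (1,2): 2/4 same-type → still unsatisfied.
  (1,5): 1/3 same-type → still unsatisfied.
  (2,2): 2/4 same-type → still unsatisfied.
  (2,4): 2/4 same-type → still unsatisfied.
  (2,5): 2/4 same-type → still unsatisfied.
  (3,1): 0/2 same-type → still unsatisfied.
  (3,2): 1/4 same-type → still unsatisfied.
  (3,3): 3/4 same-type → satisfied — stop here.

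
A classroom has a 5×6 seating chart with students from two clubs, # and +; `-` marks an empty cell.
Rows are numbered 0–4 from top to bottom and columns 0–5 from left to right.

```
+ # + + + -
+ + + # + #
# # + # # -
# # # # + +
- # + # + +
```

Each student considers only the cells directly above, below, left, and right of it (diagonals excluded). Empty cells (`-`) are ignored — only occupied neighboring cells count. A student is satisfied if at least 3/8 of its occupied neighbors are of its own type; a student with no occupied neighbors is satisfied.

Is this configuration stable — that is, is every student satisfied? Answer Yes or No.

No

Row 0: (0,0)+ 1/2 ✓ · (0,1)# 0/3 ✗ · (0,2)+ 2/3 ✓ · (0,3)+ 2/3 ✓ · (0,4)+ 2/2 ✓
Row 1: (1,0)+ 2/3 ✓ · (1,1)+ 2/4 ✓ · (1,2)+ 3/4 ✓ · (1,3)# 1/4 ✗ · (1,4)+ 1/4 ✗ · (1,5)# 0/1 ✗
Row 2: (2,0)# 2/3 ✓ · (2,1)# 2/4 ✓ · (2,2)+ 1/4 ✗ · (2,3)# 3/4 ✓ · (2,4)# 1/3 ✗
Row 3: (3,0)# 2/2 ✓ · (3,1)# 4/4 ✓ · (3,2)# 2/4 ✓ · (3,3)# 3/4 ✓ · (3,4)+ 2/4 ✓ · (3,5)+ 2/2 ✓
Row 4: (4,1)# 1/2 ✓ · (4,2)+ 0/3 ✗ · (4,3)# 1/3 ✗ · (4,4)+ 2/3 ✓ · (4,5)+ 2/2 ✓
For instance (0,1) has only 0/3 same-type neighbors, below 3/8.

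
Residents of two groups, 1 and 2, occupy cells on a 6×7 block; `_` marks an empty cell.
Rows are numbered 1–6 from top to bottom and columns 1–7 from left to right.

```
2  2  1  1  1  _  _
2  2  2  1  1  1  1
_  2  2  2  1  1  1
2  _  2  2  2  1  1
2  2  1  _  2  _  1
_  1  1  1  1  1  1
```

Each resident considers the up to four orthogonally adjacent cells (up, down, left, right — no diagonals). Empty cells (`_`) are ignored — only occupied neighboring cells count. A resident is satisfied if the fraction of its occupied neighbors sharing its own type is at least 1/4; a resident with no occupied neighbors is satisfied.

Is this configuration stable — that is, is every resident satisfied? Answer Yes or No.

(1,1)2 2/2 ✓
(1,2)2 2/3 ✓
(1,3)1 1/3 ✓
(1,4)1 3/3 ✓
(1,5)1 2/2 ✓
(2,1)2 2/2 ✓
(2,2)2 4/4 ✓
(2,3)2 2/4 ✓
(2,4)1 2/4 ✓
(2,5)1 4/4 ✓
(2,6)1 3/3 ✓
(2,7)1 2/2 ✓
(3,2)2 2/2 ✓
(3,3)2 4/4 ✓
(3,4)2 2/4 ✓
(3,5)1 2/4 ✓
(3,6)1 4/4 ✓
(3,7)1 3/3 ✓
(4,1)2 1/1 ✓
(4,3)2 2/3 ✓
(4,4)2 3/3 ✓
(4,5)2 2/4 ✓
(4,6)1 2/3 ✓
(4,7)1 3/3 ✓
(5,1)2 2/2 ✓
(5,2)2 1/3 ✓
(5,3)1 1/3 ✓
(5,5)2 1/2 ✓
(5,7)1 2/2 ✓
(6,2)1 1/2 ✓
(6,3)1 3/3 ✓
(6,4)1 2/2 ✓
(6,5)1 2/3 ✓
(6,6)1 2/2 ✓
(6,7)1 2/2 ✓
All meet the threshold, so the configuration is stable.

Yes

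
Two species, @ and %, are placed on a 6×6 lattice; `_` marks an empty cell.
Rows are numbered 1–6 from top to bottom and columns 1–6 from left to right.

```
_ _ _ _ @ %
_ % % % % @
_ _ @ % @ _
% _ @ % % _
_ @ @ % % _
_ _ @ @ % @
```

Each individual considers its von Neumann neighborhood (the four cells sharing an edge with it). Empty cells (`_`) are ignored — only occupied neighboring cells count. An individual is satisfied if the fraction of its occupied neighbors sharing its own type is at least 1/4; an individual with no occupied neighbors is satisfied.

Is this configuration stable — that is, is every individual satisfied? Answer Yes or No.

Row 1: (1,5)@ 0/2 unhappy · (1,6)% 0/2 unhappy
Row 2: (2,2)% 1/1 ok · (2,3)% 2/3 ok · (2,4)% 3/3 ok · (2,5)% 1/4 ok · (2,6)@ 0/2 unhappy
Row 3: (3,3)@ 1/3 ok · (3,4)% 2/4 ok · (3,5)@ 0/3 unhappy
Row 4: (4,1)% 0/0 ok · (4,3)@ 2/3 ok · (4,4)% 3/4 ok · (4,5)% 2/3 ok
Row 5: (5,2)@ 1/1 ok · (5,3)@ 3/4 ok · (5,4)% 2/4 ok · (5,5)% 3/3 ok
Row 6: (6,3)@ 2/2 ok · (6,4)@ 1/3 ok · (6,5)% 1/3 ok · (6,6)@ 0/1 unhappy
For instance (1,5) has only 0/2 same-type neighbors, below 1/4.

No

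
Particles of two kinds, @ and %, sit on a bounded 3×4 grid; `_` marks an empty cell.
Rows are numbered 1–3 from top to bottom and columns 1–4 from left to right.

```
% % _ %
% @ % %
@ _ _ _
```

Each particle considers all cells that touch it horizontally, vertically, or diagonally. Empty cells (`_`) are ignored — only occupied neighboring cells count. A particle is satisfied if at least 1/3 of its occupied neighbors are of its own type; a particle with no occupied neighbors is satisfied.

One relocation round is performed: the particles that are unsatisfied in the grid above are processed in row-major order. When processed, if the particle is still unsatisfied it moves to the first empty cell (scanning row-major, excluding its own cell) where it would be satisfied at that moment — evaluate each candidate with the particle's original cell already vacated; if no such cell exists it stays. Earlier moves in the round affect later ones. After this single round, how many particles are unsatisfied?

Initially unsatisfied (in order): (2,2).
  (2,2) → (3,2).
Resulting grid:
% % _ %
% _ % %
@ @ _ _
All satisfied now.

0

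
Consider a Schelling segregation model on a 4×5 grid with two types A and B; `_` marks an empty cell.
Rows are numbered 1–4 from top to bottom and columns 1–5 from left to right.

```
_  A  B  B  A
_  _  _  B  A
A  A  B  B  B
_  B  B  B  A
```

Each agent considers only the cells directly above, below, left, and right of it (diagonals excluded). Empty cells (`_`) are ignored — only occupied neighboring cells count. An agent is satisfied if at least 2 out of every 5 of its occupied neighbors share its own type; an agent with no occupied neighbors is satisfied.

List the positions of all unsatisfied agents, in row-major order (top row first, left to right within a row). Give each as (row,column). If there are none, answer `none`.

(1,2), (2,5), (3,2), (3,5), (4,5)

(1,2)A 0/1 unhappy
(1,3)B 1/2 ok
(1,4)B 2/3 ok
(1,5)A 1/2 ok
(2,4)B 2/3 ok
(2,5)A 1/3 unhappy
(3,1)A 1/1 ok
(3,2)A 1/3 unhappy
(3,3)B 2/3 ok
(3,4)B 4/4 ok
(3,5)B 1/3 unhappy
(4,2)B 1/2 ok
(4,3)B 3/3 ok
(4,4)B 2/3 ok
(4,5)A 0/2 unhappy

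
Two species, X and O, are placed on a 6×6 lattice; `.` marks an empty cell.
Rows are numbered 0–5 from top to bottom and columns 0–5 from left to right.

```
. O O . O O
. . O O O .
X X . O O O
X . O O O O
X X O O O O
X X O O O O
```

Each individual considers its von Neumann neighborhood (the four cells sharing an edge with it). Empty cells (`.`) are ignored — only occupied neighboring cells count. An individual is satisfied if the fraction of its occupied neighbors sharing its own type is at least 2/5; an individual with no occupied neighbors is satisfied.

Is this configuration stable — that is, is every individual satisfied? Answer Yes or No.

(0,1)O 1/1 satisfied
(0,2)O 2/2 satisfied
(0,4)O 2/2 satisfied
(0,5)O 1/1 satisfied
(1,2)O 2/2 satisfied
(1,3)O 3/3 satisfied
(1,4)O 3/3 satisfied
(2,0)X 2/2 satisfied
(2,1)X 1/1 satisfied
(2,3)O 3/3 satisfied
(2,4)O 4/4 satisfied
(2,5)O 2/2 satisfied
(3,0)X 2/2 satisfied
(3,2)O 2/2 satisfied
(3,3)O 4/4 satisfied
(3,4)O 4/4 satisfied
(3,5)O 3/3 satisfied
(4,0)X 3/3 satisfied
(4,1)X 2/3 satisfied
(4,2)O 3/4 satisfied
(4,3)O 4/4 satisfied
(4,4)O 4/4 satisfied
(4,5)O 3/3 satisfied
(5,0)X 2/2 satisfied
(5,1)X 2/3 satisfied
(5,2)O 2/3 satisfied
(5,3)O 3/3 satisfied
(5,4)O 3/3 satisfied
(5,5)O 2/2 satisfied
All meet the threshold, so the configuration is stable.

Yes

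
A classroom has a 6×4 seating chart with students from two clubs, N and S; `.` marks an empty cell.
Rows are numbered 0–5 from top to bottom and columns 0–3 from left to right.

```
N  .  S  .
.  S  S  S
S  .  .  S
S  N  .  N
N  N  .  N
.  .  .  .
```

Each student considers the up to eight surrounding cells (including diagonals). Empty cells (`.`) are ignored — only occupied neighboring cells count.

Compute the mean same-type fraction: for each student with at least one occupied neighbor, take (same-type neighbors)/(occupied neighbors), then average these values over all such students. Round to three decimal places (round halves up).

(0,0)N 0/1
(0,2)S 3/3
(1,1)S 3/4
(1,2)S 4/4
(1,3)S 3/3
(2,0)S 2/3
(2,3)S 2/3
(3,0)S 1/4
(3,1)N 2/4
(3,3)N 1/2
(4,0)N 2/3
(4,1)N 2/3
(4,3)N 1/1
Sum over 13 students: 0/1 + 3/3 + 3/4 + 4/4 + 3/3 + 2/3 + 2/3 + 1/4 + 2/4 + 1/2 + 2/3 + 2/3 + 1/1 = 26/3; mean = 26/3 ÷ 13 = 2/3 = 0.666666… → 0.667.

0.667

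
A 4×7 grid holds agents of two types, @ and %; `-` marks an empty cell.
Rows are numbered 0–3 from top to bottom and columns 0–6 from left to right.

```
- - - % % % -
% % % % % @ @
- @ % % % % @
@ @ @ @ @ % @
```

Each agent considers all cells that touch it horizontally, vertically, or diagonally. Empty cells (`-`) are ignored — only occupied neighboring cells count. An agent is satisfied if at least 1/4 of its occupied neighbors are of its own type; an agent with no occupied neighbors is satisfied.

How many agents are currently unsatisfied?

(0,3)% 4/4 ok
(0,4)% 4/5 ok
(0,5)% 2/4 ok
(1,0)% 1/2 ok
(1,1)% 3/4 ok
(1,2)% 5/6 ok
(1,3)% 7/7 ok
(1,4)% 7/8 ok
(1,5)@ 2/7 ok
(1,6)@ 2/4 ok
(2,1)@ 3/7 ok
(2,2)% 4/8 ok
(2,3)% 5/8 ok
(2,4)% 5/8 ok
(2,5)% 3/8 ok
(2,6)@ 3/5 ok
(3,0)@ 2/2 ok
(3,1)@ 3/4 ok
(3,2)@ 3/5 ok
(3,3)@ 2/5 ok
(3,4)@ 1/5 unhappy
(3,5)% 2/5 ok
(3,6)@ 1/3 ok
Unsatisfied: (3,4) — 1 in total.

1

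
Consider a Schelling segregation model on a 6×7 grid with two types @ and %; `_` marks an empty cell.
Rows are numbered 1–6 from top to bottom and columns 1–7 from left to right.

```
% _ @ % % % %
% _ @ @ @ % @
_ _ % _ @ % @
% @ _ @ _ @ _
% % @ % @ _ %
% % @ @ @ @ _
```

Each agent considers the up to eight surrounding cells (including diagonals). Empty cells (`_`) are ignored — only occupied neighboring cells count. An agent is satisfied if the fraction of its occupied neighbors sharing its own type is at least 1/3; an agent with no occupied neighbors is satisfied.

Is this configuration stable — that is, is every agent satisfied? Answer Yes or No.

No

Row 1: (1,1)% 1/1 ok · (1,3)@ 2/3 ok · (1,4)% 1/5 unhappy · (1,5)% 3/5 ok · (1,6)% 3/5 ok · (1,7)% 2/3 ok
Row 2: (2,1)% 1/1 ok · (2,3)@ 2/4 ok · (2,4)@ 4/7 ok · (2,5)@ 2/7 unhappy · (2,6)% 4/8 ok · (2,7)@ 1/5 unhappy
Row 3: (3,3)% 0/4 unhappy · (3,5)@ 4/6 ok · (3,6)% 1/6 unhappy · (3,7)@ 2/4 ok
Row 4: (4,1)% 2/3 ok · (4,2)@ 1/5 unhappy · (4,4)@ 3/5 ok · (4,6)@ 3/5 ok
Row 5: (5,1)% 4/5 ok · (5,2)% 4/7 ok · (5,3)@ 4/7 ok · (5,4)% 0/6 unhappy · (5,5)@ 5/6 ok · (5,7)% 0/2 unhappy
Row 6: (6,1)% 3/3 ok · (6,2)% 3/5 ok · (6,3)@ 2/5 ok · (6,4)@ 4/5 ok · (6,5)@ 3/4 ok · (6,6)@ 2/3 ok
For instance (1,4) has only 1/5 same-type neighbors, below 1/3.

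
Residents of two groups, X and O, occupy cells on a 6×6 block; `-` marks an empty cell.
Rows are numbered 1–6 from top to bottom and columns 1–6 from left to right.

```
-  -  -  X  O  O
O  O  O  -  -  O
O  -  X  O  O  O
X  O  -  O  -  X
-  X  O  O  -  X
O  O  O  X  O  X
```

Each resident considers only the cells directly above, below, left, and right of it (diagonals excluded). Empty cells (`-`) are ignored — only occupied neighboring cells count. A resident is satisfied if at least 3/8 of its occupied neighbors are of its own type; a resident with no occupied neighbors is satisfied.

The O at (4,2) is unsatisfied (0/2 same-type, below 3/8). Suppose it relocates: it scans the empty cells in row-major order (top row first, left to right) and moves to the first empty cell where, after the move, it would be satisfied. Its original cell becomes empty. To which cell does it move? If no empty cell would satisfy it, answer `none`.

Vacating (4,2). Empty cells in order:
  (1,1): 1/1 same-type → satisfied — stop here.

(1,1)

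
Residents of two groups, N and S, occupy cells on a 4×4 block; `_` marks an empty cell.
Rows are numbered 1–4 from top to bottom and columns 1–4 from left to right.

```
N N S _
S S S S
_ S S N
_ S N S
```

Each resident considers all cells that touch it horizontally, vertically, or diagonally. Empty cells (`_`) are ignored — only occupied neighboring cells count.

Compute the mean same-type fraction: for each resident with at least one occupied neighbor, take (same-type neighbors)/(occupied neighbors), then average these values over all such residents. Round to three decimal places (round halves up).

0.534

(1,1)N 1/3
(1,2)N 1/5
(1,3)S 3/4
(2,1)S 2/4
(2,2)S 5/7
(2,3)S 5/7
(2,4)S 3/4
(3,2)S 5/6
(3,3)S 6/8
(3,4)N 1/5
(4,2)S 2/3
(4,3)N 1/5
(4,4)S 1/3
Sum over 13 residents: 1/3 + 1/5 + 3/4 + 2/4 + 5/7 + 5/7 + 3/4 + 5/6 + 6/8 + 1/5 + 2/3 + 1/5 + 1/3 = 2917/420; mean = 2917/420 ÷ 13 = 2917/5460 = 0.534249… → 0.534.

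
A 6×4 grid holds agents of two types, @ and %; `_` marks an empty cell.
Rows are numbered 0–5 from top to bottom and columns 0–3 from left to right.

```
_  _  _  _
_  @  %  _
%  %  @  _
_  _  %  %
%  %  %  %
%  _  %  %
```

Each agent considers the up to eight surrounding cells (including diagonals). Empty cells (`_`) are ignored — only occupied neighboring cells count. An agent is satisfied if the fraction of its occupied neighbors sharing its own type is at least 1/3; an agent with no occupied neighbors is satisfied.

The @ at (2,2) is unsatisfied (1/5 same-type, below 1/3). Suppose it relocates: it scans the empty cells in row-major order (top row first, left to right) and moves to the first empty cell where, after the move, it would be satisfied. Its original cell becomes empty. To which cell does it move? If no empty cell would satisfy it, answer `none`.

Vacating (2,2). Empty cells in order:
  (0,0): 1/1 same-type → satisfied — stop here.

(0,0)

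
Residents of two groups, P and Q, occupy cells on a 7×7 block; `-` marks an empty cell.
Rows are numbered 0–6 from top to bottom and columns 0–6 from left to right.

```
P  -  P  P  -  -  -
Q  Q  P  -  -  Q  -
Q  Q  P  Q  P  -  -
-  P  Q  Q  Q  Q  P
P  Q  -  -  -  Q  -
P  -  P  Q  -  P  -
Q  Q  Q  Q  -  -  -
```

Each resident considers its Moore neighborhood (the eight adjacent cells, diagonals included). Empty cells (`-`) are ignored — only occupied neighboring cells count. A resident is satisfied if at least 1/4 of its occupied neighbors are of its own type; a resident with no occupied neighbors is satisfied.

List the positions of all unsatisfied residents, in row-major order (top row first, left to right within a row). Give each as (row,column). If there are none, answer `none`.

(0,0)P 0/2 unhappy
(0,2)P 2/3 ok
(0,3)P 2/2 ok
(1,0)Q 3/4 ok
(1,1)Q 3/7 ok
(1,2)P 3/6 ok
(1,5)Q 0/1 unhappy
(2,0)Q 3/4 ok
(2,1)Q 4/7 ok
(2,2)P 2/7 ok
(2,3)Q 3/6 ok
(2,4)P 0/5 unhappy
(3,1)P 2/6 ok
(3,2)Q 4/6 ok
(3,3)Q 3/5 ok
(3,4)Q 4/5 ok
(3,5)Q 2/4 ok
(3,6)P 0/2 unhappy
(4,0)P 2/3 ok
(4,1)Q 1/5 unhappy
(4,5)Q 2/4 ok
(5,0)P 1/4 ok
(5,2)P 0/5 unhappy
(5,3)Q 2/3 ok
(5,5)P 0/1 unhappy
(6,0)Q 1/2 ok
(6,1)Q 2/4 ok
(6,2)Q 3/4 ok
(6,3)Q 2/3 ok

(0,0), (1,5), (2,4), (3,6), (4,1), (5,2), (5,5)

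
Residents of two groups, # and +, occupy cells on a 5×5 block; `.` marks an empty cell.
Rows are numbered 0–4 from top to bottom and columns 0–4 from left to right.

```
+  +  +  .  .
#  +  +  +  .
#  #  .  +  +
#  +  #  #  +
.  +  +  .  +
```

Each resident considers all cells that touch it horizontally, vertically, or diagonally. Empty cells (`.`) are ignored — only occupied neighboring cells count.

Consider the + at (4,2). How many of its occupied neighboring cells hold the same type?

2

Occupied neighbors of (4,2): (3,1)=+, (3,2)=#, (3,3)=#, (4,1)=+.
Same type (+): 2 of 4.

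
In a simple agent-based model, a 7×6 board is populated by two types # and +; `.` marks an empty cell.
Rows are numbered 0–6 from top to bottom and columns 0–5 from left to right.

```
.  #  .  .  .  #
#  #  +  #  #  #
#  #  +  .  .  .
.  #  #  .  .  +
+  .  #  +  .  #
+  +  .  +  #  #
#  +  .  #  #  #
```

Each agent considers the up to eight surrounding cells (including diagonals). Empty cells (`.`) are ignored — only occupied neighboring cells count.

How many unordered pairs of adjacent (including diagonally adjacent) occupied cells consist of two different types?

22

Scan each occupied cell's neighbors to the right and below (and the two forward diagonals) so each pair is counted once.
Row 0: #(0,1)–#(1,1)= #(0,1)–+(1,2)≠ #(0,1)–#(1,0)= #(0,5)–#(1,5)= #(0,5)–#(1,4)=  → 1/5 unlike.
Row 1: #(1,0)–#(1,1)= #(1,0)–#(2,0)= #(1,0)–#(2,1)= #(1,1)–+(1,2)≠ #(1,1)–#(2,1)= #(1,1)–+(2,2)≠ #(1,1)–#(2,0)= +(1,2)–#(1,3)≠ +(1,2)–+(2,2)= +(1,2)–#(2,1)≠ #(1,3)–#(1,4)= #(1,3)–+(2,2)≠ #(1,4)–#(1,5)=  → 5/13 unlike.
Row 2: #(2,0)–#(2,1)= #(2,0)–#(3,1)= #(2,1)–+(2,2)≠ #(2,1)–#(3,1)= #(2,1)–#(3,2)= +(2,2)–#(3,2)≠ +(2,2)–#(3,1)≠  → 3/7 unlike.
Row 3: #(3,1)–#(3,2)= #(3,1)–#(4,2)= #(3,1)–+(4,0)≠ #(3,2)–#(4,2)= #(3,2)–+(4,3)≠ +(3,5)–#(4,5)≠  → 3/6 unlike.
Row 4: +(4,0)–+(5,0)= +(4,0)–+(5,1)= #(4,2)–+(4,3)≠ #(4,2)–+(5,3)≠ #(4,2)–+(5,1)≠ +(4,3)–+(5,3)= +(4,3)–#(5,4)≠ #(4,5)–#(5,5)= #(4,5)–#(5,4)=  → 4/9 unlike.
Row 5: +(5,0)–+(5,1)= +(5,0)–#(6,0)≠ +(5,0)–+(6,1)= +(5,1)–+(6,1)= +(5,1)–#(6,0)≠ +(5,3)–#(5,4)≠ +(5,3)–#(6,3)≠ +(5,3)–#(6,4)≠ #(5,4)–#(5,5)= #(5,4)–#(6,4)= #(5,4)–#(6,5)= #(5,4)–#(6,3)= #(5,5)–#(6,5)= #(5,5)–#(6,4)=  → 5/14 unlike.
Row 6: #(6,0)–+(6,1)≠ #(6,3)–#(6,4)= #(6,4)–#(6,5)=  → 1/3 unlike.
Total adjacent occupied pairs: 57; unlike-type pairs: 22.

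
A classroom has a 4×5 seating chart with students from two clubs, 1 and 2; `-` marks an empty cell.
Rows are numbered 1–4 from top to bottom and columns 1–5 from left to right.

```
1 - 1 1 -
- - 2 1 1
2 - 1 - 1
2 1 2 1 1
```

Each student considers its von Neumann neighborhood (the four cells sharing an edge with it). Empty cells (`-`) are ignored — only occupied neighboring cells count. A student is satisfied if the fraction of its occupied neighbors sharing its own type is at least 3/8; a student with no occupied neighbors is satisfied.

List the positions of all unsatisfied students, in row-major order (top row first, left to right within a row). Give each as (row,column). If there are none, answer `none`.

(1,1)1 0/0 satisfied
(1,3)1 1/2 satisfied
(1,4)1 2/2 satisfied
(2,3)2 0/3 not
(2,4)1 2/3 satisfied
(2,5)1 2/2 satisfied
(3,1)2 1/1 satisfied
(3,3)1 0/2 not
(3,5)1 2/2 satisfied
(4,1)2 1/2 satisfied
(4,2)1 0/2 not
(4,3)2 0/3 not
(4,4)1 1/2 satisfied
(4,5)1 2/2 satisfied

(2,3), (3,3), (4,2), (4,3)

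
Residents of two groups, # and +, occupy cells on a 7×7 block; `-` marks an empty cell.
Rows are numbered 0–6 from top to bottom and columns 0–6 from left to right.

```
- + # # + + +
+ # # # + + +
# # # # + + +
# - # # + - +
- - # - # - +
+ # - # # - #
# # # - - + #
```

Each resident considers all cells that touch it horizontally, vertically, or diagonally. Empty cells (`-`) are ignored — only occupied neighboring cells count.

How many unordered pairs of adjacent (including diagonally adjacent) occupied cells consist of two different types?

24

Scan each occupied cell's neighbors to the right and below (and the two forward diagonals) so each pair is counted once.
From row 0: 6 unlike of 22 pairs (running 6/22).
From row 1: 6 unlike of 25 pairs (running 12/47).
From row 2: 3 unlike of 19 pairs (running 15/66).
From row 3: 2 unlike of 7 pairs (running 17/73).
From row 4: 1 unlike of 5 pairs (running 18/78).
From row 5: 5 unlike of 11 pairs (running 23/89).
From row 6: 1 unlike of 3 pairs (running 24/92).
Total adjacent occupied pairs: 92; unlike-type pairs: 24.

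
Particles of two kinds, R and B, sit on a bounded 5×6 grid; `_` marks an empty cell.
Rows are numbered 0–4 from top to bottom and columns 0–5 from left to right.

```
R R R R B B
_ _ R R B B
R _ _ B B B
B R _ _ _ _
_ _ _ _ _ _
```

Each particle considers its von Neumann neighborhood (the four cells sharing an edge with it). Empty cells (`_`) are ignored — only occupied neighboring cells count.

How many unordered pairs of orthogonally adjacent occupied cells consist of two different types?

5

Scan each occupied cell's neighbors to the right and below so each pair is counted once.
Row 0: R(0,0)–R(0,1)= R(0,1)–R(0,2)= R(0,2)–R(0,3)= R(0,2)–R(1,2)= R(0,3)–B(0,4)≠ R(0,3)–R(1,3)= B(0,4)–B(0,5)= B(0,4)–B(1,4)= B(0,5)–B(1,5)=  → 1/9 unlike.
Row 1: R(1,2)–R(1,3)= R(1,3)–B(1,4)≠ R(1,3)–B(2,3)≠ B(1,4)–B(1,5)= B(1,4)–B(2,4)= B(1,5)–B(2,5)=  → 2/6 unlike.
Row 2: R(2,0)–B(3,0)≠ B(2,3)–B(2,4)= B(2,4)–B(2,5)=  → 1/3 unlike.
Row 3: B(3,0)–R(3,1)≠  → 1/1 unlike.
Total adjacent occupied pairs: 19; unlike-type pairs: 5.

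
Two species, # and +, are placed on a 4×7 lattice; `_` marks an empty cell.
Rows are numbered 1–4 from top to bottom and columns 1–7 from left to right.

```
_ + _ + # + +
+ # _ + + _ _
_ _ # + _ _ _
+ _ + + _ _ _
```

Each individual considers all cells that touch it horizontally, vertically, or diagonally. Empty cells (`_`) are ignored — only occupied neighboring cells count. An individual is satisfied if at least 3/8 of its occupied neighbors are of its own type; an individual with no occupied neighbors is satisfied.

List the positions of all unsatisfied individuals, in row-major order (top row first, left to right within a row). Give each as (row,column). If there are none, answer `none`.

(1,5), (2,2), (3,3)

(1,2)+ 1/2 satisfied
(1,4)+ 2/3 satisfied
(1,5)# 0/4 not
(1,6)+ 2/3 satisfied
(1,7)+ 1/1 satisfied
(2,1)+ 1/2 satisfied
(2,2)# 1/3 not
(2,4)+ 3/5 satisfied
(2,5)+ 4/5 satisfied
(3,3)# 1/5 not
(3,4)+ 4/5 satisfied
(4,1)+ 0/0 satisfied
(4,3)+ 2/3 satisfied
(4,4)+ 2/3 satisfied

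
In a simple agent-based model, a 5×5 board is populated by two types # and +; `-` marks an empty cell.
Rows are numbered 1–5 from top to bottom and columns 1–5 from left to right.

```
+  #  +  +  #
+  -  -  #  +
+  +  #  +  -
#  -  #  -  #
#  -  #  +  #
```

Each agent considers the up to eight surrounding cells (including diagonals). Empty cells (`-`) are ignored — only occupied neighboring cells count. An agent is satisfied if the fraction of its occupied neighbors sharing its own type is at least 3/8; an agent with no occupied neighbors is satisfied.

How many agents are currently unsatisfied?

8

Row 1: (1,1)+ 1/2 satisfied · (1,2)# 0/3 not · (1,3)+ 1/3 not · (1,4)+ 2/4 satisfied · (1,5)# 1/3 not
Row 2: (2,1)+ 3/4 satisfied · (2,4)# 2/6 not · (2,5)+ 2/4 satisfied
Row 3: (3,1)+ 2/3 satisfied · (3,2)+ 2/5 satisfied · (3,3)# 2/4 satisfied · (3,4)+ 1/5 not
Row 4: (4,1)# 1/3 not · (4,3)# 2/5 satisfied · (4,5)# 1/3 not
Row 5: (5,1)# 1/1 satisfied · (5,3)# 1/2 satisfied · (5,4)+ 0/4 not · (5,5)# 1/2 satisfied
Unsatisfied: (1,2), (1,3), (1,5), (2,4), (3,4), (4,1), (4,5), (5,4) — 8 in total.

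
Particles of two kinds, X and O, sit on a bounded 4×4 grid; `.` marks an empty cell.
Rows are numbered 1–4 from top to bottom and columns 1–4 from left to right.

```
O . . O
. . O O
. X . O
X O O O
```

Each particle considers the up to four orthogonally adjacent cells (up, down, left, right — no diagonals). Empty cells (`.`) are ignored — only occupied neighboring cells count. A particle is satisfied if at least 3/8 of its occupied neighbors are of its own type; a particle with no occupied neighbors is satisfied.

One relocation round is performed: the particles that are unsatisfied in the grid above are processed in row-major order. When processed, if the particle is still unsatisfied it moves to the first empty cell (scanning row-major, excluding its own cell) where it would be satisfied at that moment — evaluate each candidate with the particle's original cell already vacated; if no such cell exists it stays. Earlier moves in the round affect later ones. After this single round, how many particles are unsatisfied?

0

Initially unsatisfied (in order): (3,2), (4,1), (4,2).
  (3,2) → (3,1).
  (4,1): now satisfied by earlier moves; stays.
  (4,2): now satisfied by earlier moves; stays.
Resulting grid:
O . . O
. . O O
X . . O
X O O O
All satisfied now.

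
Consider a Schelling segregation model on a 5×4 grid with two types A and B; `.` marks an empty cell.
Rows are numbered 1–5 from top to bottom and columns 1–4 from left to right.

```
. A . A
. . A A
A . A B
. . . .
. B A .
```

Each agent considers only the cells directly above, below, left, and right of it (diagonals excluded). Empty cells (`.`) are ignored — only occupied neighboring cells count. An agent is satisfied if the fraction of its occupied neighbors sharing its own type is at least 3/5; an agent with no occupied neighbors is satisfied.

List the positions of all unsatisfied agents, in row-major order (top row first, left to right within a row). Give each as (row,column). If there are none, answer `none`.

Row 1: (1,2)A 0/0 satisfied · (1,4)A 1/1 satisfied
Row 2: (2,3)A 2/2 satisfied · (2,4)A 2/3 satisfied
Row 3: (3,1)A 0/0 satisfied · (3,3)A 1/2 not · (3,4)B 0/2 not
Row 5: (5,2)B 0/1 not · (5,3)A 0/1 not

(3,3), (3,4), (5,2), (5,3)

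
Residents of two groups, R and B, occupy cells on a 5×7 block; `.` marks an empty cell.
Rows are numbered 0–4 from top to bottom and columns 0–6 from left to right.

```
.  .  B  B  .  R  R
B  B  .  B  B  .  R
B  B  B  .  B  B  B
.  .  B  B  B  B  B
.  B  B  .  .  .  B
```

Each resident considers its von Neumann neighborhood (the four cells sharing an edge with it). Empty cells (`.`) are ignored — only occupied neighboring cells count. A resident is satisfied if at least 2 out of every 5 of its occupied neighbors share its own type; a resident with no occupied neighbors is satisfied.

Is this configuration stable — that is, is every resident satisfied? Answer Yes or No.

Row 0: (0,2)B 1/1 ok · (0,3)B 2/2 ok · (0,5)R 1/1 ok · (0,6)R 2/2 ok
Row 1: (1,0)B 2/2 ok · (1,1)B 2/2 ok · (1,3)B 2/2 ok · (1,4)B 2/2 ok · (1,6)R 1/2 ok
Row 2: (2,0)B 2/2 ok · (2,1)B 3/3 ok · (2,2)B 2/2 ok · (2,4)B 3/3 ok · (2,5)B 3/3 ok · (2,6)B 2/3 ok
Row 3: (3,2)B 3/3 ok · (3,3)B 2/2 ok · (3,4)B 3/3 ok · (3,5)B 3/3 ok · (3,6)B 3/3 ok
Row 4: (4,1)B 1/1 ok · (4,2)B 2/2 ok · (4,6)B 1/1 ok
All meet the threshold, so the configuration is stable.

Yes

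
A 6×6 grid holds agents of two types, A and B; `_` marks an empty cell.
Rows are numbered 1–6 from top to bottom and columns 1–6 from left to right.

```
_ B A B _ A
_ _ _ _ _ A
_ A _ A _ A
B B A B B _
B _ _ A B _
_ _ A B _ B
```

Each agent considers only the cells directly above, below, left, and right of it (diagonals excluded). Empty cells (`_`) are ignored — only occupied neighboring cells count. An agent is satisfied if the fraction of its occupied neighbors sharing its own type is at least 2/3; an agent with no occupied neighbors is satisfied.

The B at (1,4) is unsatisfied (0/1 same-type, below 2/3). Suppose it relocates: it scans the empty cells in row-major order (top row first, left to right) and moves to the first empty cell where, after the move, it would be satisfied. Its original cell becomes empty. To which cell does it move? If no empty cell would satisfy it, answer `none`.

(1,1)

Vacating (1,4). Empty cells in order:
  (1,1): 1/1 same-type → satisfied — stop here.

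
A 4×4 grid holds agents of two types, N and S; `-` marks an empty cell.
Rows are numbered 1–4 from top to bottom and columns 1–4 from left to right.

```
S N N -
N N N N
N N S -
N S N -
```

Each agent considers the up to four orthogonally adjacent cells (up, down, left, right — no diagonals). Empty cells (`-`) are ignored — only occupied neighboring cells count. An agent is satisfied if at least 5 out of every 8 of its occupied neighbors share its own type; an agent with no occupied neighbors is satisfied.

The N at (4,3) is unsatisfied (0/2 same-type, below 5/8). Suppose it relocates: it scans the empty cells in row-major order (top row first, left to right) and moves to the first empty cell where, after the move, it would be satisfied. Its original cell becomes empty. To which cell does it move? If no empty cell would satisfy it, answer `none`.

Vacating (4,3). Empty cells in order:
  (1,4): 2/2 same-type → satisfied — stop here.

(1,4)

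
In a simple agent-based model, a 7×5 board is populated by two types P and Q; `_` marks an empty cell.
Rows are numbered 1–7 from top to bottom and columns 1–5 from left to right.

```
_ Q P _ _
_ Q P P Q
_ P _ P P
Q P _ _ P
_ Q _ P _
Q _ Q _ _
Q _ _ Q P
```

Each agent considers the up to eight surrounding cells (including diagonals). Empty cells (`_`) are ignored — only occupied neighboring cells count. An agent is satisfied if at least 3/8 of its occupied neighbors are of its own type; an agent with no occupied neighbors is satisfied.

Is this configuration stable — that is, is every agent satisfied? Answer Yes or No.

Row 1: (1,2)Q 1/3 unhappy · (1,3)P 2/4 ok
Row 2: (2,2)Q 1/4 unhappy · (2,3)P 4/6 ok · (2,4)P 4/5 ok · (2,5)Q 0/3 unhappy
Row 3: (3,2)P 2/4 ok · (3,4)P 4/5 ok · (3,5)P 3/4 ok
Row 4: (4,1)Q 1/3 unhappy · (4,2)P 1/3 unhappy · (4,5)P 3/3 ok
Row 5: (5,2)Q 3/4 ok · (5,4)P 1/2 ok
Row 6: (6,1)Q 2/2 ok · (6,3)Q 2/3 ok
Row 7: (7,1)Q 1/1 ok · (7,4)Q 1/2 ok · (7,5)P 0/1 unhappy
For instance (1,2) has only 1/3 same-type neighbors, below 3/8.

No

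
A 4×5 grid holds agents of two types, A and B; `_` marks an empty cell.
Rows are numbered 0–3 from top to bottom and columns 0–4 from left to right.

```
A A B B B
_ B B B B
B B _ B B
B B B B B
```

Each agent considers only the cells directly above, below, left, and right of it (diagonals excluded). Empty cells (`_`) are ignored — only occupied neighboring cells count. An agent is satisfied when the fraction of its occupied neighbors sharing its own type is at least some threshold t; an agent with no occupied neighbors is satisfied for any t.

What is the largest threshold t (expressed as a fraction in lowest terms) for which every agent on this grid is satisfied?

(0,0)A 1/1
(0,1)A 1/3
(0,2)B 2/3
(0,3)B 3/3
(0,4)B 2/2
(1,1)B 2/3
(1,2)B 3/3
(1,3)B 4/4
(1,4)B 3/3
(2,0)B 2/2
(2,1)B 3/3
(2,3)B 3/3
(2,4)B 3/3
(3,0)B 2/2
(3,1)B 3/3
(3,2)B 2/2
(3,3)B 3/3
(3,4)B 2/2
The smallest same-type fraction is 1/3 at (0,1), which reduces to 1/3. Any threshold above that leaves this agent unsatisfied.

1/3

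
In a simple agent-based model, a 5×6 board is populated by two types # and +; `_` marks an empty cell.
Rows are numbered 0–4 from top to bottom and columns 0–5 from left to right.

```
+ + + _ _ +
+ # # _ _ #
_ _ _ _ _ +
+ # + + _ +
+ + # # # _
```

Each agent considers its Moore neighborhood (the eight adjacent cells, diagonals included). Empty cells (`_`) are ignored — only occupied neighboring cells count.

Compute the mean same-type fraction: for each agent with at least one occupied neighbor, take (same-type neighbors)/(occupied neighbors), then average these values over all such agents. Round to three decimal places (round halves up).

0.411

(0,0)+ 2/3
(0,1)+ 3/5
(0,2)+ 1/3
(0,5)+ 0/1
(1,0)+ 2/3
(1,1)# 1/5
(1,2)# 1/3
(1,5)# 0/2
(2,5)+ 1/2
(3,0)+ 2/3
(3,1)# 1/5
(3,2)+ 2/5
(3,3)+ 1/4
(3,5)+ 1/2
(4,0)+ 2/3
(4,1)+ 3/5
(4,2)# 2/5
(4,3)# 2/4
(4,4)# 1/3
Sum over 19 agents: 2/3 + 3/5 + 1/3 + 0/1 + 2/3 + 1/5 + 1/3 + 0/2 + 1/2 + 2/3 + 1/5 + 2/5 + 1/4 + 1/2 + 2/3 + 3/5 + 2/5 + 2/4 + 1/3 = 469/60; mean = 469/60 ÷ 19 = 469/1140 = 0.411403… → 0.411.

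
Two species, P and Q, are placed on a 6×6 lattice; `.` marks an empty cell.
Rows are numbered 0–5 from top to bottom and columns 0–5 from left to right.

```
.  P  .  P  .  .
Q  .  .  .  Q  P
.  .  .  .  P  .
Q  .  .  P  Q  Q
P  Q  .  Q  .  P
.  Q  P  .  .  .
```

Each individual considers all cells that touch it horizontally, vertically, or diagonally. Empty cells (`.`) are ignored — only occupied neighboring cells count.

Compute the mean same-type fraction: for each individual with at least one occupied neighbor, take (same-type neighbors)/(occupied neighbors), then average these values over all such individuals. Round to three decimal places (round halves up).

(0,1)P 0/1
(0,3)P 0/1
(1,0)Q 0/1
(1,4)Q 0/3
(1,5)P 1/2
(2,4)P 2/5
(3,0)Q 1/2
(3,3)P 1/3
(3,4)Q 2/5
(3,5)Q 1/3
(4,0)P 0/3
(4,1)Q 2/4
(4,3)Q 1/3
(4,5)P 0/2
(5,1)Q 1/3
(5,2)P 0/3
Sum over 16 individuals: 0/1 + 0/1 + 0/1 + 0/3 + 1/2 + 2/5 + 1/2 + 1/3 + 2/5 + 1/3 + 0/3 + 2/4 + 1/3 + 0/2 + 1/3 + 0/3 = 109/30; mean = 109/30 ÷ 16 = 109/480 = 0.227083… → 0.227.

0.227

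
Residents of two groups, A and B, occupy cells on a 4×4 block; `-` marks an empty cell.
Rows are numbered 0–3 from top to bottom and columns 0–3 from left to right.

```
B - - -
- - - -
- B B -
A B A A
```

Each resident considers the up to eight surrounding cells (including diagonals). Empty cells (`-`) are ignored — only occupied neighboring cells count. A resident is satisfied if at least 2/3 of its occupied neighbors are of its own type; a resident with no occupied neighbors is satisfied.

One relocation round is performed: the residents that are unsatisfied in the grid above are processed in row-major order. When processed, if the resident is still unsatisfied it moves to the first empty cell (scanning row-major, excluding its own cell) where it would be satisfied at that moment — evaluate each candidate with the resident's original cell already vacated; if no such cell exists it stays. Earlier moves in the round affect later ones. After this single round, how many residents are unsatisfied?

Initially unsatisfied (in order): (2,1), (2,2), (3,0), (3,1), (3,2), (3,3).
  (2,1) → (0,1).
  (2,2) → (0,2).
  (3,0) → (2,2).
  (3,1) → (0,3).
  (3,2): now satisfied by earlier moves; stays.
  (3,3): now satisfied by earlier moves; stays.
Resulting grid:
B B B B
- - - -
- - A -
- - A A
All satisfied now.

0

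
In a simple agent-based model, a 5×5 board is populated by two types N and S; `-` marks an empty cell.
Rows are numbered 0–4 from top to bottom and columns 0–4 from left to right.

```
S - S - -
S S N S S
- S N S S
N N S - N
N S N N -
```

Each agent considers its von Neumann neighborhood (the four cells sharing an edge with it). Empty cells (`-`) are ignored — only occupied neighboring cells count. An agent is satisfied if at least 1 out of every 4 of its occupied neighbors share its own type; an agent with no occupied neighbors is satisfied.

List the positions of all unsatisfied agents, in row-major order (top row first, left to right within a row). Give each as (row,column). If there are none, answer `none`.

(0,2), (3,2), (3,4), (4,1)

Row 0: (0,0)S 1/1 ✓ · (0,2)S 0/1 ✗
Row 1: (1,0)S 2/2 ✓ · (1,1)S 2/3 ✓ · (1,2)N 1/4 ✓ · (1,3)S 2/3 ✓ · (1,4)S 2/2 ✓
Row 2: (2,1)S 1/3 ✓ · (2,2)N 1/4 ✓ · (2,3)S 2/3 ✓ · (2,4)S 2/3 ✓
Row 3: (3,0)N 2/2 ✓ · (3,1)N 1/4 ✓ · (3,2)S 0/3 ✗ · (3,4)N 0/1 ✗
Row 4: (4,0)N 1/2 ✓ · (4,1)S 0/3 ✗ · (4,2)N 1/3 ✓ · (4,3)N 1/1 ✓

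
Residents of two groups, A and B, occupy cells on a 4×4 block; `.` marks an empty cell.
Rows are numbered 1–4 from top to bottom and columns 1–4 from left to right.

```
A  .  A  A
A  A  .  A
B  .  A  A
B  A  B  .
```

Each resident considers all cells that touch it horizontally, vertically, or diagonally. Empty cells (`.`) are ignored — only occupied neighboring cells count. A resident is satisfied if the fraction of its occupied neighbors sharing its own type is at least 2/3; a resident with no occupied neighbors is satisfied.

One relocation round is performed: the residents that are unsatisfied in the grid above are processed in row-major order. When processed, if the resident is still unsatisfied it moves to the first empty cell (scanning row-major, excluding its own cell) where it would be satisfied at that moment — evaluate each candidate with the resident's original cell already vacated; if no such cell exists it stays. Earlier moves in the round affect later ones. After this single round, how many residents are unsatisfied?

1

Initially unsatisfied (in order): (3,1), (4,1), (4,2), (4,3).
  (3,1): no empty cell satisfies it; stays.
  (4,1): no empty cell satisfies it; stays.
  (4,2) → (1,2).
  (4,3) → (4,2).
Resulting grid:
A A A A
A A . A
B . A A
B B . .
Unsatisfied now: (3,1).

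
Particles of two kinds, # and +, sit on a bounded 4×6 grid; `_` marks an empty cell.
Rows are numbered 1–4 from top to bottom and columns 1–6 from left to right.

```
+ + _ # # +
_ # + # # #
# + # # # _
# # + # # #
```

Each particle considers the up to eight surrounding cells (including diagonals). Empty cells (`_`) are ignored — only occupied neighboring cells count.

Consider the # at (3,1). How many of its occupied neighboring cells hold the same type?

3

Occupied neighbors of (3,1): (2,2)=#, (3,2)=+, (4,1)=#, (4,2)=#.
Same type (#): 3 of 4.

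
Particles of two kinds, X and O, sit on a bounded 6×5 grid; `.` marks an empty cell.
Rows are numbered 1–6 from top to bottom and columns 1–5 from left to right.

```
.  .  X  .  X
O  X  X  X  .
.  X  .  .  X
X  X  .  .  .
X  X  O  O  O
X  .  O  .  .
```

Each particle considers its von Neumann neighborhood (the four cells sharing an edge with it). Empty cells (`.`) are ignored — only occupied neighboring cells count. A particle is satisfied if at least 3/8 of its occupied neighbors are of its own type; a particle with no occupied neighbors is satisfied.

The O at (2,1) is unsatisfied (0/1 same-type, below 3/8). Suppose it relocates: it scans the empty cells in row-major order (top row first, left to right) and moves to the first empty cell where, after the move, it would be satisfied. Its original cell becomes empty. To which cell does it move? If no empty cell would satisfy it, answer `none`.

Vacating (2,1). Empty cells in order:
  (1,1): 0/0 same-type → satisfied — stop here.

(1,1)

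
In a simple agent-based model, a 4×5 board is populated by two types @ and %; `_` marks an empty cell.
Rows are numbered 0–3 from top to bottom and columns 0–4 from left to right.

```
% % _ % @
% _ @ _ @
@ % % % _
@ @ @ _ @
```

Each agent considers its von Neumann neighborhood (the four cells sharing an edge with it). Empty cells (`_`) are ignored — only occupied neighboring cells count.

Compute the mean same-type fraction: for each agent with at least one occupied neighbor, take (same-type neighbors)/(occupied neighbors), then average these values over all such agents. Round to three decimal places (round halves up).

(0,0)% 2/2
(0,1)% 1/1
(0,3)% 0/1
(0,4)@ 1/2
(1,0)% 1/2
(1,2)@ 0/1
(1,4)@ 1/1
(2,0)@ 1/3
(2,1)% 1/3
(2,2)% 2/4
(2,3)% 1/1
(3,0)@ 2/2
(3,1)@ 2/3
(3,2)@ 1/2
(3,4)@ — no occupied neighbors
Sum over 14 agents: 2/2 + 1/1 + 0/1 + 1/2 + 1/2 + 0/1 + 1/1 + 1/3 + 1/3 + 2/4 + 1/1 + 2/2 + 2/3 + 1/2 = 25/3; mean = 25/3 ÷ 14 = 25/42 = 0.595238… → 0.595.

0.595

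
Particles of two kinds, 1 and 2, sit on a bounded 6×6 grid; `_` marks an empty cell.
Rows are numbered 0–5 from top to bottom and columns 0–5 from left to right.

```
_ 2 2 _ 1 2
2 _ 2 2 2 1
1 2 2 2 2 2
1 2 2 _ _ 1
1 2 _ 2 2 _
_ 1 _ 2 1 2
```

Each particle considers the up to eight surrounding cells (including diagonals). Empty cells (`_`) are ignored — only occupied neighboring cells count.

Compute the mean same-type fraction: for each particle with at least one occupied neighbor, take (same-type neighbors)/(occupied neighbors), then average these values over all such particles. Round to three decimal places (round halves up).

(0,1)2 3/3
(0,2)2 3/3
(0,4)1 1/4
(0,5)2 1/3
(1,0)2 2/3
(1,2)2 6/6
(1,3)2 6/7
(1,4)2 5/7
(1,5)1 1/5
(2,0)1 1/4
(2,1)2 5/7
(2,2)2 6/6
(2,3)2 6/6
(2,4)2 4/6
(2,5)2 2/4
(3,0)1 2/5
(3,1)2 4/7
(3,2)2 6/6
(3,5)1 0/3
(4,0)1 2/4
(4,1)2 2/5
(4,3)2 3/4
(4,4)2 3/5
(5,1)1 1/2
(5,3)2 2/3
(5,4)1 0/4
(5,5)2 1/2
Sum over 27 particles: 3/3 + 3/3 + 1/4 + 1/3 + 2/3 + 6/6 + 6/7 + 5/7 + 1/5 + 1/4 + 5/7 + 6/6 + 6/6 + 4/6 + 2/4 + 2/5 + 4/7 + 6/6 + 0/3 + 2/4 + 2/5 + 3/4 + 3/5 + 1/2 + 2/3 + 0/4 + 1/2 = 6737/420; mean = 6737/420 ÷ 27 = 6737/11340 = 0.594091… → 0.594.

0.594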